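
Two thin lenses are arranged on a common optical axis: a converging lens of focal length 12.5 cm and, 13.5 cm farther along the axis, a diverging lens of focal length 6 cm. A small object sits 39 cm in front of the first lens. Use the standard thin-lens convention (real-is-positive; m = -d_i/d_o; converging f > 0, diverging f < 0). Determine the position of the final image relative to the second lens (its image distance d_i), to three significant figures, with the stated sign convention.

26.6 cm

Lens 1: 1/d_i1 = 1/f_1 - 1/d_o1 = 1/12.5 - 1/39 = 0.05436 cm^-1, so d_i1 = 18.396 cm.
Since 18.396 cm > 13.5 cm, the first image lies past the second lens and serves as a virtual object: d_o2 = L - d_i1 = -4.896 cm.
Lens 2: 1/d_i2 = 1/f_2 - 1/d_o2 = 1/(-6) - 1/(-4.896) = 0.03757 cm^-1, so d_i2 = 26.615 cm.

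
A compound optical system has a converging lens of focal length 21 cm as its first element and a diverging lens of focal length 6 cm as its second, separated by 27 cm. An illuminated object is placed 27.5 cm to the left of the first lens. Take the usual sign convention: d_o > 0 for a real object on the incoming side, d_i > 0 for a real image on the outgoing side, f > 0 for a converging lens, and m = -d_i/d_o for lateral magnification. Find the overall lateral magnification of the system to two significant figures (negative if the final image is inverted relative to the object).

Lens 1: 1/d_i1 = 1/f_1 - 1/d_o1 = 1/21 - 1/27.5 = 0.01126 cm^-1, so d_i1 = 88.846 cm.
m_1 = -(88.846)/27.5 = -3.2308.
Since 88.846 cm > 27 cm, the first image lies past the second lens and serves as a virtual object: d_o2 = L - d_i1 = -61.846 cm.
Lens 2: 1/d_i2 = 1/f_2 - 1/d_o2 = 1/(-6) - 1/(-61.846) = -0.15050 cm^-1, so d_i2 = -6.645 cm.
m_2 = -(-6.645)/(-61.846) = -0.1074.
Overall magnification: m = m_1 m_2 = 0.3471.

0.35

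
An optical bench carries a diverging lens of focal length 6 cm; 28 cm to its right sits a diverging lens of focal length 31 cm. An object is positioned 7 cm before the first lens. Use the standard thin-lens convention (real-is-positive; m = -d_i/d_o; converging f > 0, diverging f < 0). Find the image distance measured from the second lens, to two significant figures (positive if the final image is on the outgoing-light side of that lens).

First lens: d_i1 = 1/(1/(-6) - 1/7) = -3.231 cm.
With d_i1 < 0 the first image is virtual and lies on the object side; the object distance for lens 2 is d_o2 = 28 - (-3.231) = 31.231 cm.
Second lens: d_i2 = 1/(1/(-31) - 1/(31.231)) = -15.557 cm.

-16 cm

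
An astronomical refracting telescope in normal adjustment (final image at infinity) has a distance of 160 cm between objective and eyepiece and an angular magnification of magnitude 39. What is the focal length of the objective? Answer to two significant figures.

In normal adjustment the tube length equals f_obj + f_eye and |M| = f_obj/f_eye.
So f_obj = 39 f_eye and 39 f_eye + f_eye = 160 cm, giving f_eye = 160/40 = 4.000 cm and f_obj = 156.000 cm.

160 cm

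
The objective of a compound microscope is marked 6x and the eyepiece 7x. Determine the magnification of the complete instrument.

42

The overall magnification of a compound microscope is the product of the objective and eyepiece magnifications:
M = M_obj x M_eye = 6 x 7 = 42.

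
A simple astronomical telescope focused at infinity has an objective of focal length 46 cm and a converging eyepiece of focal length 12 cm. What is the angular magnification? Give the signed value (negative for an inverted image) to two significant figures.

M = -f_obj/f_eye = -46/(12) = -3.833.

-3.8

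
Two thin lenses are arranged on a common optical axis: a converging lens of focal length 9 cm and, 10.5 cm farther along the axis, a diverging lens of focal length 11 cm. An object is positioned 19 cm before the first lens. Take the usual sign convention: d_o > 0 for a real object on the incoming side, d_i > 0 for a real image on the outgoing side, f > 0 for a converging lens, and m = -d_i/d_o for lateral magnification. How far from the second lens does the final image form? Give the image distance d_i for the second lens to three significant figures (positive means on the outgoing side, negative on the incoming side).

First lens: d_i1 = 1/(1/9 - 1/19) = 17.100 cm.
Since 17.100 cm > 10.5 cm, the first image lies past the second lens and serves as a virtual object: d_o2 = L - d_i1 = -6.600 cm.
Second lens: d_i2 = 1/(1/(-11) - 1/(-6.600)) = 16.500 cm.

16.5 cm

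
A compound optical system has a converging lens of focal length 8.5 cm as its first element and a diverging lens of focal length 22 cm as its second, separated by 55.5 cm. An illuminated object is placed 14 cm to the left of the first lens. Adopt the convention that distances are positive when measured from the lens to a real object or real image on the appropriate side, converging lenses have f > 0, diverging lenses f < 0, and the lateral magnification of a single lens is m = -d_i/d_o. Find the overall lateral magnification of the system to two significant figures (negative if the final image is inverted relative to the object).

Applying the thin-lens equation to the first lens, 1/8.5 = 1/14 + 1/d_i1, which gives d_i1 = 21.636 cm.
Its lateral magnification is m_1 = -d_i1/d_o1 = -(21.636)/14 = -1.5455.
Object distance for lens 2: d_o2 = 55.5 - 21.636 = 33.864 cm.
Applying the thin-lens equation again with f_2 = -22 cm and d_o2 = 33.864 cm gives d_i2 = -13.336 cm.
m_2 = -(-13.336)/(33.864) = 0.3938.
The system's lateral magnification is m_1 m_2 = (-1.5455)(0.3938) = -0.6086.

-0.61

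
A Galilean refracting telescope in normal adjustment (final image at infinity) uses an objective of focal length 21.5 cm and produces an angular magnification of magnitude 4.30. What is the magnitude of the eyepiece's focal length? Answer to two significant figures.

5.0 cm

|M| = f_obj/|f_eye|, so |f_eye| = f_obj/|M| = 21.5/4.3 = 5.000 cm.
(The eyepiece is diverging, so its signed focal length is -5.000 cm.)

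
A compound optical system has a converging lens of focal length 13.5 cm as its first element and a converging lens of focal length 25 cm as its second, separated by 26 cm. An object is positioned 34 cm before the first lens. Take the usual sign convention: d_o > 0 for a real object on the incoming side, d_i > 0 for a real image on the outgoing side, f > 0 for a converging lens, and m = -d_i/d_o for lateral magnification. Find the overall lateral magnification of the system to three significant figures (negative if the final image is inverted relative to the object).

Lens 1: 1/d_i1 = 1/f_1 - 1/d_o1 = 1/13.5 - 1/34 = 0.04466 cm^-1, so d_i1 = 22.390 cm.
m_1 = -(22.390)/34 = -0.6585.
That image sits 3.610 cm in front of the second lens, so d_o2 = 3.610 cm.
Lens 2: 1/d_i2 = 1/f_2 - 1/d_o2 = 1/25 - 1/(3.610) = -0.23703 cm^-1, so d_i2 = -4.219 cm.
m_2 = -(-4.219)/(3.610) = 1.1688.
Total m = m_1 x m_2 = (-0.6585)(1.1688) = -0.7697.

-0.770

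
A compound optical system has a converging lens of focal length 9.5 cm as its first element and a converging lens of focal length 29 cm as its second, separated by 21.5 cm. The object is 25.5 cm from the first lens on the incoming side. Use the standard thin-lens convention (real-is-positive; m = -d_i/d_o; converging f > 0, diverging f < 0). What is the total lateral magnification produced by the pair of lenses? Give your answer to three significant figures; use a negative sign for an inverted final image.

-0.761

First lens: d_i1 = 1/(1/9.5 - 1/25.5) = 15.141 cm.
m_1 = -(15.141)/25.5 = -0.5938.
Object distance for lens 2: d_o2 = 21.5 - 15.141 = 6.359 cm.
Second lens: d_i2 = 1/(1/29 - 1/(6.359)) = -8.146 cm.
m_2 = -(-8.146)/(6.359) = 1.2809.
Overall magnification: m = m_1 m_2 = -0.7605.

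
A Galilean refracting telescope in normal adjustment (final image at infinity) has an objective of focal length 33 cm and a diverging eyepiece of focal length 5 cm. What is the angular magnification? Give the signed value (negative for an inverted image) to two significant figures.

6.6

M = -f_obj/f_eye = -33/(-5) = 6.600.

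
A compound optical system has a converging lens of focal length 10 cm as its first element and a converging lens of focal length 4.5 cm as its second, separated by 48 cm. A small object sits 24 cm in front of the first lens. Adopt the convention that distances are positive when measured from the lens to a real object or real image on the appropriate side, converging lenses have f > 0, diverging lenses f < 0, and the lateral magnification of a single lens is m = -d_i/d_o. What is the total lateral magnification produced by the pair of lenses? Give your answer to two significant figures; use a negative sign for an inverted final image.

First lens: d_i1 = 1/(1/10 - 1/24) = 17.143 cm.
m_1 = -(17.143)/24 = -0.7143.
Object distance for lens 2: d_o2 = 48 - 17.143 = 30.857 cm.
Second lens: d_i2 = 1/(1/4.5 - 1/(30.857)) = 5.268 cm.
m_2 = -(5.268)/(30.857) = -0.1707.
Overall magnification: m = m_1 m_2 = 0.1220.

0.12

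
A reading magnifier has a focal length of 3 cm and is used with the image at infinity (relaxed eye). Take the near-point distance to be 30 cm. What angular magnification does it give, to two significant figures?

M = D/f = 30/3 = 10.000.

10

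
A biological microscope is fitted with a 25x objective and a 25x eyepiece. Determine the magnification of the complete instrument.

The overall magnification of a compound microscope is the product of the objective and eyepiece magnifications:
M = M_obj x M_eye = 25 x 25 = 625.

625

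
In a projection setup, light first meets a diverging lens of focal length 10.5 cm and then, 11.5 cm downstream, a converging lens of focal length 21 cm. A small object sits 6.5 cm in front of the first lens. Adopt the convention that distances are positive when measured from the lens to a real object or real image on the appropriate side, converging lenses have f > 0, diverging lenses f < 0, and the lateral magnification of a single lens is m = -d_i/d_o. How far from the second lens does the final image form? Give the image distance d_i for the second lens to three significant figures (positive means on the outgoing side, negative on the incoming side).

-59.4 cm

Lens 1: 1/d_i1 = 1/f_1 - 1/d_o1 = 1/(-10.5) - 1/6.5 = -0.24908 cm^-1, so d_i1 = -4.015 cm.
The intermediate image is virtual, 4.015 cm to the left of lens 1, so d_o2 = L - d_i1 = 11.5 - (-4.015) = 15.515 cm.
Lens 2: 1/d_i2 = 1/f_2 - 1/d_o2 = 1/21 - 1/(15.515) = -0.01684 cm^-1, so d_i2 = -59.397 cm.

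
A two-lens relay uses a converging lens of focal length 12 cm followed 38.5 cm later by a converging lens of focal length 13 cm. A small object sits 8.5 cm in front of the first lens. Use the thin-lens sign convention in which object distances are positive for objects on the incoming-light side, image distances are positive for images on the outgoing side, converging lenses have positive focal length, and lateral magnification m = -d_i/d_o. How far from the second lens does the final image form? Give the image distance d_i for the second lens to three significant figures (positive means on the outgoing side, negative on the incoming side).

First lens: d_i1 = 1/(1/12 - 1/8.5) = -29.143 cm.
With d_i1 < 0 the first image is virtual and lies on the object side; the object distance for lens 2 is d_o2 = 38.5 - (-29.143) = 67.643 cm.
Second lens: d_i2 = 1/(1/13 - 1/(67.643)) = 16.093 cm.

16.1 cm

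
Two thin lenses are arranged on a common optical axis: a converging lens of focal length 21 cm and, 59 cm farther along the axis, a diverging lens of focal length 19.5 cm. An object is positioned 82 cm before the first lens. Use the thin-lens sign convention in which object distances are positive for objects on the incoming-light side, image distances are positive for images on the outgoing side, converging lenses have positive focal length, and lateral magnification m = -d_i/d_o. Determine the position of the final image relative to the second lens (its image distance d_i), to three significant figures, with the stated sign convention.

Lens 1: 1/d_i1 = 1/f_1 - 1/d_o1 = 1/21 - 1/82 = 0.03542 cm^-1, so d_i1 = 28.230 cm.
That image sits 30.770 cm in front of the second lens, so d_o2 = 30.770 cm.
Lens 2: 1/d_i2 = 1/f_2 - 1/d_o2 = 1/(-19.5) - 1/(30.770) = -0.08378 cm^-1, so d_i2 = -11.936 cm.

-11.9 cm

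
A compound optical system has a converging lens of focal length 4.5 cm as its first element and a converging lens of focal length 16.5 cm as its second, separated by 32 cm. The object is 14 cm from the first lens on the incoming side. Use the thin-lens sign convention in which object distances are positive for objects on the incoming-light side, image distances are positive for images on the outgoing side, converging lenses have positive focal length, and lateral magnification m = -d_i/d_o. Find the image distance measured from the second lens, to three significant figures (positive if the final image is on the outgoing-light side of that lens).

Applying the thin-lens equation to the first lens, 1/4.5 = 1/14 + 1/d_i1, which gives d_i1 = 6.632 cm.
That image sits 25.368 cm in front of the second lens, so d_o2 = 25.368 cm.
Applying the thin-lens equation again with f_2 = 16.5 cm and d_o2 = 25.368 cm gives d_i2 = 47.199 cm.

47.2 cm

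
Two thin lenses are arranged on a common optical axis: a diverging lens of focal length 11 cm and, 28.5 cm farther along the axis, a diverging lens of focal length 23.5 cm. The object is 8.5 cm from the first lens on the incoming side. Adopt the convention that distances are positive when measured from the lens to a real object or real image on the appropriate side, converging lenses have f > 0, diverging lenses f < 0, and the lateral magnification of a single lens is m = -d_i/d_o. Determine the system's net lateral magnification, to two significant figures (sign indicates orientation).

First lens: d_i1 = 1/(1/(-11) - 1/8.5) = -4.795 cm.
m_1 = -(-4.795)/8.5 = 0.5641.
The intermediate image is virtual, 4.795 cm to the left of lens 1, so d_o2 = L - d_i1 = 28.5 - (-4.795) = 33.295 cm.
Second lens: d_i2 = 1/(1/(-23.5) - 1/(33.295)) = -13.776 cm.
m_2 = -(-13.776)/(33.295) = 0.4138.
The system's lateral magnification is m_1 m_2 = (0.5641)(0.4138) = 0.2334.

0.23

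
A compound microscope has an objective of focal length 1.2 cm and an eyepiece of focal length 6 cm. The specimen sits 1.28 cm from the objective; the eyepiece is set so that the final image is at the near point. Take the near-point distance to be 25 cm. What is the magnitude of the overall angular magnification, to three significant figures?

77.5

Objective: 1/d_i = 1/f_obj - 1/d_o = 1/1.2 - 1/1.28 = 0.05208 cm^-1, so d_i = 19.200 cm.
m_obj = -d_i/d_o = -19.200/1.28 = -15.000.
Eyepiece angular magnification (image at near point): M_eye = 1 + D/f_e = 1 + 25/6 = 5.167.
Overall M = m_obj x M_eye = (-15.000)(5.167) = -77.50.
|M| = 77.50.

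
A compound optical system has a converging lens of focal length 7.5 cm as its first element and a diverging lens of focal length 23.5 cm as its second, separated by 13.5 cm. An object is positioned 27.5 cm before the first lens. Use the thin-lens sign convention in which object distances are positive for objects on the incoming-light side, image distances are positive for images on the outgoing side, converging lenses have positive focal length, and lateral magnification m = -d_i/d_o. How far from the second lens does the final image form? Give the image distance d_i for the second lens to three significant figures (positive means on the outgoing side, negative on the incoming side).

-2.81 cm

Applying the thin-lens equation to the first lens, 1/7.5 = 1/27.5 + 1/d_i1, which gives d_i1 = 10.312 cm.
Object distance for lens 2: d_o2 = 13.5 - 10.312 = 3.188 cm.
Applying the thin-lens equation again with f_2 = -23.5 cm and d_o2 = 3.188 cm gives d_i2 = -2.807 cm.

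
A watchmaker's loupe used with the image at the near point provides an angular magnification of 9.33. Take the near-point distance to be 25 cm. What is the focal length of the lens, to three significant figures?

3.00 cm

For the image at the near point, M = 1 + D/f.
f = D/(M - 1) = 25/(9.33 - 1) = 3.001 cm.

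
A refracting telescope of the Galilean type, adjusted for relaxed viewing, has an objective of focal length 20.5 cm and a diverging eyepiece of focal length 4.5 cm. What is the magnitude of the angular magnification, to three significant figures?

4.56

|M| = f_obj/|f_eye| = 20.5/4.5 = 4.556.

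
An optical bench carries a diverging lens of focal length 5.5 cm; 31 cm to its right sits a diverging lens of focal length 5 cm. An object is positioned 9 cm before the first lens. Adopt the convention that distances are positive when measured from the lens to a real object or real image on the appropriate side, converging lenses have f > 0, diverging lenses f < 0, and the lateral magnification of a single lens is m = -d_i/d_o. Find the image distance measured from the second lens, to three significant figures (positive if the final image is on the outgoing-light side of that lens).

-4.37 cm

Applying the thin-lens equation to the first lens, 1/(-5.5) = 1/9 + 1/d_i1, which gives d_i1 = -3.414 cm.
With d_i1 < 0 the first image is virtual and lies on the object side; the object distance for lens 2 is d_o2 = 31 - (-3.414) = 34.414 cm.
Applying the thin-lens equation again with f_2 = -5 cm and d_o2 = 34.414 cm gives d_i2 = -4.366 cm.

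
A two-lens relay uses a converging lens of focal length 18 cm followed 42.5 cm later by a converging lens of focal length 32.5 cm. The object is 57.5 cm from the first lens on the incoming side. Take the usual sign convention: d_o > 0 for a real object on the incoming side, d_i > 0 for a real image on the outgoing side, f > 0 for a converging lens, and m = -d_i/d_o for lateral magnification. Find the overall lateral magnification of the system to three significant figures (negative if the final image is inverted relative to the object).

-0.914

First lens: d_i1 = 1/(1/18 - 1/57.5) = 26.203 cm.
m_1 = -(26.203)/57.5 = -0.4557.
Object distance for lens 2: d_o2 = 42.5 - 26.203 = 16.297 cm.
Second lens: d_i2 = 1/(1/32.5 - 1/(16.297)) = -32.690 cm.
m_2 = -(-32.690)/(16.297) = 2.0059.
The system's lateral magnification is m_1 m_2 = (-0.4557)(2.0059) = -0.9141.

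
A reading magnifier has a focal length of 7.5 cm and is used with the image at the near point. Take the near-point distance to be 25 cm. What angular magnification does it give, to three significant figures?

4.33

M = 1 + D/f = 1 + 25/7.5 = 4.333.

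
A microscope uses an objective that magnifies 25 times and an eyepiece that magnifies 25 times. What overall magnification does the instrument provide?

625

The overall magnification of a compound microscope is the product of the objective and eyepiece magnifications:
M = M_obj x M_eye = 25 x 25 = 625.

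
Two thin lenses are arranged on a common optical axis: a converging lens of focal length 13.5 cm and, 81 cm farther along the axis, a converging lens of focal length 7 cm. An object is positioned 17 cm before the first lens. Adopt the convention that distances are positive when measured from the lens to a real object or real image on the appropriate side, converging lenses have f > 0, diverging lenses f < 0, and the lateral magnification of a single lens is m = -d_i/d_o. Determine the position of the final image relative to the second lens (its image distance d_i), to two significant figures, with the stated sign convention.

13 cm

Applying the thin-lens equation to the first lens, 1/13.5 = 1/17 + 1/d_i1, which gives d_i1 = 65.571 cm.
Object distance for lens 2: d_o2 = 81 - 65.571 = 15.429 cm.
Applying the thin-lens equation again with f_2 = 7 cm and d_o2 = 15.429 cm gives d_i2 = 12.814 cm.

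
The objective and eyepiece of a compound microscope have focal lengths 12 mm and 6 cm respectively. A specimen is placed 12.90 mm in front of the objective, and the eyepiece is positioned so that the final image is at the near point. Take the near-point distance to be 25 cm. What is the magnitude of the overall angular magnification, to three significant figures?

Convert to cm: f_obj = 12 mm = 1.2 cm; d_o = 12.90 mm = 1.29 cm.
Objective: 1/d_i = 1/f_obj - 1/d_o = 1/1.2 - 1/1.29 = 0.05814 cm^-1, so d_i = 17.200 cm.
m_obj = -d_i/d_o = -17.200/1.29 = -13.333.
Eyepiece angular magnification (image at near point): M_eye = 1 + D/f_e = 1 + 25/6 = 5.167.
Overall M = m_obj x M_eye = (-13.333)(5.167) = -68.89.
|M| = 68.89.

68.9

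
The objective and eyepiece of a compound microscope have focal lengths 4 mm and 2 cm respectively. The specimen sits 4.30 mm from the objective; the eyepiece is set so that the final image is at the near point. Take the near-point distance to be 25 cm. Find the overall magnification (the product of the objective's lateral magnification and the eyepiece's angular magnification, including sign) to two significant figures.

-180

Convert to cm: f_obj = 4 mm = 0.4 cm; d_o = 4.30 mm = 0.43 cm.
Objective: 1/d_i = 1/f_obj - 1/d_o = 1/0.4 - 1/0.43 = 0.17442 cm^-1, so d_i = 5.733 cm.
m_obj = -d_i/d_o = -5.733/0.43 = -13.333.
Eyepiece angular magnification (image at near point): M_eye = 1 + D/f_e = 1 + 25/2 = 13.500.
Overall M = m_obj x M_eye = (-13.333)(13.500) = -180.00.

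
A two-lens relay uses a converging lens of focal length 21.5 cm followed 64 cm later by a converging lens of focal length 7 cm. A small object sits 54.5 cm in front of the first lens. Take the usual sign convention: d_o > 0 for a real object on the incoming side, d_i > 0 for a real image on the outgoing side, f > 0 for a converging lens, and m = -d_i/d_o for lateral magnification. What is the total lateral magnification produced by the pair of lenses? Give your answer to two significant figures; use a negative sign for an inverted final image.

Applying the thin-lens equation to the first lens, 1/21.5 = 1/54.5 + 1/d_i1, which gives d_i1 = 35.508 cm.
Its lateral magnification is m_1 = -d_i1/d_o1 = -(35.508)/54.5 = -0.6515.
The intermediate image is 35.508 cm to the right of lens 1, so d_o2 = L - d_i1 = 64 - 35.508 = 28.492 cm.
Applying the thin-lens equation again with f_2 = 7 cm and d_o2 = 28.492 cm gives d_i2 = 9.280 cm.
m_2 = -(9.280)/(28.492) = -0.3257.
The system's lateral magnification is m_1 m_2 = (-0.6515)(-0.3257) = 0.2122.

0.21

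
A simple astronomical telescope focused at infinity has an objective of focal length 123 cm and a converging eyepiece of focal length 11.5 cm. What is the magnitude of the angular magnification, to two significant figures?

|M| = f_obj/|f_eye| = 123/11.5 = 10.696.

11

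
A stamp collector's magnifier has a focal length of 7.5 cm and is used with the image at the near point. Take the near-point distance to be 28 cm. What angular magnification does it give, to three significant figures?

M = 1 + D/f = 1 + 28/7.5 = 4.733.

4.73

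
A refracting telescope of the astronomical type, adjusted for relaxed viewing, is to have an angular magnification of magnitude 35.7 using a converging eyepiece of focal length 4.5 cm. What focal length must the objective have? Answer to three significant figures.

161 cm

|M| = f_obj/|f_eye|, so f_obj = |M| x |f_eye| = 35.7 x 4.5 = 160.650 cm.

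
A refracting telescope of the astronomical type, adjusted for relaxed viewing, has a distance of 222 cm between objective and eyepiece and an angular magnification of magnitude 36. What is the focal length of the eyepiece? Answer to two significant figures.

In normal adjustment the tube length equals f_obj + f_eye and |M| = f_obj/f_eye.
So f_obj = 36 f_eye and 36 f_eye + f_eye = 222 cm, giving f_eye = 222/37 = 6.000 cm and f_obj = 216.000 cm.

6.0 cm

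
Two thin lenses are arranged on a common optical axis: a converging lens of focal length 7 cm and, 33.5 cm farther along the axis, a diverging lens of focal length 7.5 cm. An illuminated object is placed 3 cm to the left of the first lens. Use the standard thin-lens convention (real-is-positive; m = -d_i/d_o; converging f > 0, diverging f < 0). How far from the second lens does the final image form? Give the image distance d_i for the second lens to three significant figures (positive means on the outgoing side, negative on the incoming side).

Applying the thin-lens equation to the first lens, 1/7 = 1/3 + 1/d_i1, which gives d_i1 = -5.250 cm.
With d_i1 < 0 the first image is virtual and lies on the object side; the object distance for lens 2 is d_o2 = 33.5 - (-5.250) = 38.750 cm.
Applying the thin-lens equation again with f_2 = -7.5 cm and d_o2 = 38.750 cm gives d_i2 = -6.284 cm.

-6.28 cm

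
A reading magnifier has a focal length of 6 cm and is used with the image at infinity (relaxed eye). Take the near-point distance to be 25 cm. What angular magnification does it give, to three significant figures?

M = D/f = 25/6 = 4.167.

4.17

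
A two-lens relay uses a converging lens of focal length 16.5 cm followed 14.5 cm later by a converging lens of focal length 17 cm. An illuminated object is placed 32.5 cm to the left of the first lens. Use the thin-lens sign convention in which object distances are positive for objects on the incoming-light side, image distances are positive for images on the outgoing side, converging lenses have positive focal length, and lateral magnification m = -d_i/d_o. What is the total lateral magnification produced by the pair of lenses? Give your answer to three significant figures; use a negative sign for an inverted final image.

-0.487

Applying the thin-lens equation to the first lens, 1/16.5 = 1/32.5 + 1/d_i1, which gives d_i1 = 33.516 cm.
Its lateral magnification is m_1 = -d_i1/d_o1 = -(33.516)/32.5 = -1.0312.
Since 33.516 cm > 14.5 cm, the first image lies past the second lens and serves as a virtual object: d_o2 = L - d_i1 = -19.016 cm.
Applying the thin-lens equation again with f_2 = 17 cm and d_o2 = -19.016 cm gives d_i2 = 8.976 cm.
m_2 = -(8.976)/(-19.016) = 0.4720.
Total m = m_1 x m_2 = (-1.0312)(0.4720) = -0.4868.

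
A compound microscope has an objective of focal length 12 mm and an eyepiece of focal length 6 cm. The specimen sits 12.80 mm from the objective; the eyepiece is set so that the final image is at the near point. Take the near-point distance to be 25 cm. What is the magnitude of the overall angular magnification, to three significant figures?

77.5

Convert to cm: f_obj = 12 mm = 1.2 cm; d_o = 12.80 mm = 1.28 cm.
Objective: 1/d_i = 1/f_obj - 1/d_o = 1/1.2 - 1/1.28 = 0.05208 cm^-1, so d_i = 19.200 cm.
m_obj = -d_i/d_o = -19.200/1.28 = -15.000.
Eyepiece angular magnification (image at near point): M_eye = 1 + D/f_e = 1 + 25/6 = 5.167.
Overall M = m_obj x M_eye = (-15.000)(5.167) = -77.50.
|M| = 77.50.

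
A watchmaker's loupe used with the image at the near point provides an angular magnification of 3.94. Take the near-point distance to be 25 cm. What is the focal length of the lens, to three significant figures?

8.50 cm

For the image at the near point, M = 1 + D/f.
f = D/(M - 1) = 25/(3.94 - 1) = 8.503 cm.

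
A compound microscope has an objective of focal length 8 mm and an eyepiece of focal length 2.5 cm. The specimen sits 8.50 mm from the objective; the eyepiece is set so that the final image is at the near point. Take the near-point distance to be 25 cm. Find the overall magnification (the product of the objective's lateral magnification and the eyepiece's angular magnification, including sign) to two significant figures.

Convert to cm: f_obj = 8 mm = 0.8 cm; d_o = 8.50 mm = 0.85 cm.
Objective: 1/d_i = 1/f_obj - 1/d_o = 1/0.8 - 1/0.85 = 0.07353 cm^-1, so d_i = 13.600 cm.
m_obj = -d_i/d_o = -13.600/0.85 = -16.000.
Eyepiece angular magnification (image at near point): M_eye = 1 + D/f_e = 1 + 25/2.5 = 11.000.
Overall M = m_obj x M_eye = (-16.000)(11.000) = -176.00.

-180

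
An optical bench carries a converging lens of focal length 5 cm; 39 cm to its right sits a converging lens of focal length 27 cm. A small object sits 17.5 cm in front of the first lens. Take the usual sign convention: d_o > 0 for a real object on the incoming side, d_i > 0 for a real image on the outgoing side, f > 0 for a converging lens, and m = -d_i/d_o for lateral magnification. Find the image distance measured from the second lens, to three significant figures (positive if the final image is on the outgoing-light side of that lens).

Lens 1: 1/d_i1 = 1/f_1 - 1/d_o1 = 1/5 - 1/17.5 = 0.14286 cm^-1, so d_i1 = 7.000 cm.
Object distance for lens 2: d_o2 = 39 - 7.000 = 32.000 cm.
Lens 2: 1/d_i2 = 1/f_2 - 1/d_o2 = 1/27 - 1/(32.000) = 0.00579 cm^-1, so d_i2 = 172.800 cm.

173 cm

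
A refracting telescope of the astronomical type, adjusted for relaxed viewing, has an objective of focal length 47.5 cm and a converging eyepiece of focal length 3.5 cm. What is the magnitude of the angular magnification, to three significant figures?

13.6

|M| = f_obj/|f_eye| = 47.5/3.5 = 13.571.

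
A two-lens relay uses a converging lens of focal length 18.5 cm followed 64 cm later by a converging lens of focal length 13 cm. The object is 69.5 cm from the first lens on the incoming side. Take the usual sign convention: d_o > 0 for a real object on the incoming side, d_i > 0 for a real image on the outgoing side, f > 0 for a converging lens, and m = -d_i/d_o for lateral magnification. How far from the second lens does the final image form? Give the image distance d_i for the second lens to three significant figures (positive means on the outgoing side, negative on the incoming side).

19.6 cm

Lens 1: 1/d_i1 = 1/f_1 - 1/d_o1 = 1/18.5 - 1/69.5 = 0.03967 cm^-1, so d_i1 = 25.211 cm.
Object distance for lens 2: d_o2 = 64 - 25.211 = 38.789 cm.
Lens 2: 1/d_i2 = 1/f_2 - 1/d_o2 = 1/13 - 1/(38.789) = 0.05114 cm^-1, so d_i2 = 19.553 cm.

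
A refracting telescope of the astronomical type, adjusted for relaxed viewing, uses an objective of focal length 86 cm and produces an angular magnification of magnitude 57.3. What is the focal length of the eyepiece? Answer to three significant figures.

1.50 cm

|M| = f_obj/f_eye, so f_eye = f_obj/|M| = 86/57.3 = 1.501 cm.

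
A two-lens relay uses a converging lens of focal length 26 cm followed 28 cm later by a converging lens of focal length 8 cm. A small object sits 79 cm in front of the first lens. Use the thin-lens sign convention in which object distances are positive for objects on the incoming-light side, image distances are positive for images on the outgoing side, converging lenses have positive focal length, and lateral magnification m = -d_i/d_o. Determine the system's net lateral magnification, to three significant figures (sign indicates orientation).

Applying the thin-lens equation to the first lens, 1/26 = 1/79 + 1/d_i1, which gives d_i1 = 38.755 cm.
Its lateral magnification is m_1 = -d_i1/d_o1 = -(38.755)/79 = -0.4906.
Since 38.755 cm > 28 cm, the first image lies past the second lens and serves as a virtual object: d_o2 = L - d_i1 = -10.755 cm.
Applying the thin-lens equation again with f_2 = 8 cm and d_o2 = -10.755 cm gives d_i2 = 4.588 cm.
m_2 = -(4.588)/(-10.755) = 0.4266.
Overall magnification: m = m_1 m_2 = -0.2093.

-0.209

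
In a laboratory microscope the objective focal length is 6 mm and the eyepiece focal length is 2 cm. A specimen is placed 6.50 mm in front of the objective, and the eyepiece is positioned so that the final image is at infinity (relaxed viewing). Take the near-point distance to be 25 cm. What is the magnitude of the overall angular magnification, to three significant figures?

150

Convert to cm: f_obj = 6 mm = 0.6 cm; d_o = 6.50 mm = 0.65 cm.
Objective: 1/d_i = 1/f_obj - 1/d_o = 1/0.6 - 1/0.65 = 0.12821 cm^-1, so d_i = 7.800 cm.
m_obj = -d_i/d_o = -7.800/0.65 = -12.000.
Eyepiece angular magnification (image at infinity): M_eye = D/f_e = 25/2 = 12.500.
Overall M = m_obj x M_eye = (-12.000)(12.500) = -150.00.
|M| = 150.00.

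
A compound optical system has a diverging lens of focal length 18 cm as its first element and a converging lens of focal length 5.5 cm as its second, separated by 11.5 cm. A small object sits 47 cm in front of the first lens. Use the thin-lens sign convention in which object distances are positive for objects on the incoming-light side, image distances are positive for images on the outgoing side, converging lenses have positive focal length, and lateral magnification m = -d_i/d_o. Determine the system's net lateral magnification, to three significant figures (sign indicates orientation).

First lens: d_i1 = 1/(1/(-18) - 1/47) = -13.015 cm.
m_1 = -(-13.015)/47 = 0.2769.
The intermediate image is virtual, 13.015 cm to the left of lens 1, so d_o2 = L - d_i1 = 11.5 - (-13.015) = 24.515 cm.
Second lens: d_i2 = 1/(1/5.5 - 1/(24.515)) = 7.091 cm.
m_2 = -(7.091)/(24.515) = -0.2892.
The system's lateral magnification is m_1 m_2 = (0.2769)(-0.2892) = -0.0801.

-0.0801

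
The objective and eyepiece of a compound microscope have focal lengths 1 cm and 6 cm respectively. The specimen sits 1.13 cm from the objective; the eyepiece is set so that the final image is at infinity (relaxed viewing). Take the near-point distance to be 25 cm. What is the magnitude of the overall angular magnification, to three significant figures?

32.1

Objective: 1/d_i = 1/f_obj - 1/d_o = 1/1 - 1/1.13 = 0.11504 cm^-1, so d_i = 8.692 cm.
m_obj = -d_i/d_o = -8.692/1.13 = -7.692.
Eyepiece angular magnification (image at infinity): M_eye = D/f_e = 25/6 = 4.167.
Overall M = m_obj x M_eye = (-7.692)(4.167) = -32.05.
|M| = 32.05.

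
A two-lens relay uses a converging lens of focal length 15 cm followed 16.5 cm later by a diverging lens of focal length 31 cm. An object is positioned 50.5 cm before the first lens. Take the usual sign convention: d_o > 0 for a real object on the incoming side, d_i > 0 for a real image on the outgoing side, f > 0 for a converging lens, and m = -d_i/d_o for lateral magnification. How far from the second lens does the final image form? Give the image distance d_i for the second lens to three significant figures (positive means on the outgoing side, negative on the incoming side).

Lens 1: 1/d_i1 = 1/f_1 - 1/d_o1 = 1/15 - 1/50.5 = 0.04686 cm^-1, so d_i1 = 21.338 cm.
This image would form 21.338 cm past lens 1, i.e. 4.838 cm beyond lens 2, so it is a virtual object for lens 2: d_o2 = 16.5 - 21.338 = -4.838 cm.
Lens 2: 1/d_i2 = 1/f_2 - 1/d_o2 = 1/(-31) - 1/(-4.838) = 0.17444 cm^-1, so d_i2 = 5.733 cm.

5.73 cm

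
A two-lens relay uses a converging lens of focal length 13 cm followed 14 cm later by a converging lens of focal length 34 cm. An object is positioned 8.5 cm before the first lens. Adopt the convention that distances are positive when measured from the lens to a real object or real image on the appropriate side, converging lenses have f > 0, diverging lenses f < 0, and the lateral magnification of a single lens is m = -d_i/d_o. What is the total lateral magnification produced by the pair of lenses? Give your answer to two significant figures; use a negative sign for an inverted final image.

Applying the thin-lens equation to the first lens, 1/13 = 1/8.5 + 1/d_i1, which gives d_i1 = -24.556 cm.
Its lateral magnification is m_1 = -d_i1/d_o1 = -(-24.556)/8.5 = 2.8889.
The intermediate image is virtual, 24.556 cm to the left of lens 1, so d_o2 = L - d_i1 = 14 - (-24.556) = 38.556 cm.
Applying the thin-lens equation again with f_2 = 34 cm and d_o2 = 38.556 cm gives d_i2 = 287.756 cm.
m_2 = -(287.756)/(38.556) = -7.4634.
Overall magnification: m = m_1 m_2 = -21.5610.

-22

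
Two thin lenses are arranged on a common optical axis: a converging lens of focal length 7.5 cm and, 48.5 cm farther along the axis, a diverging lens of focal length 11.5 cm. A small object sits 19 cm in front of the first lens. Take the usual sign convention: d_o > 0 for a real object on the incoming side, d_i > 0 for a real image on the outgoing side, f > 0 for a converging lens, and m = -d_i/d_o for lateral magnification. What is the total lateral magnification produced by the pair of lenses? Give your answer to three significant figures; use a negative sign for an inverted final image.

-0.158

Lens 1: 1/d_i1 = 1/f_1 - 1/d_o1 = 1/7.5 - 1/19 = 0.08070 cm^-1, so d_i1 = 12.391 cm.
m_1 = -(12.391)/19 = -0.6522.
That image sits 36.109 cm in front of the second lens, so d_o2 = 36.109 cm.
Lens 2: 1/d_i2 = 1/f_2 - 1/d_o2 = 1/(-11.5) - 1/(36.109) = -0.11465 cm^-1, so d_i2 = -8.722 cm.
m_2 = -(-8.722)/(36.109) = 0.2416.
The system's lateral magnification is m_1 m_2 = (-0.6522)(0.2416) = -0.1575.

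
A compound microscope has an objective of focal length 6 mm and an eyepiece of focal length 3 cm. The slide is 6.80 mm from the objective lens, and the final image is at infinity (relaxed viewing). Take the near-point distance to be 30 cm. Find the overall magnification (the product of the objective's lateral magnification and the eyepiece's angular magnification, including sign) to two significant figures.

Convert to cm: f_obj = 6 mm = 0.6 cm; d_o = 6.80 mm = 0.68 cm.
Objective: 1/d_i = 1/f_obj - 1/d_o = 1/0.6 - 1/0.68 = 0.19608 cm^-1, so d_i = 5.100 cm.
m_obj = -d_i/d_o = -5.100/0.68 = -7.500.
Eyepiece angular magnification (image at infinity): M_eye = D/f_e = 30/3 = 10.000.
Overall M = m_obj x M_eye = (-7.500)(10.000) = -75.00.

-75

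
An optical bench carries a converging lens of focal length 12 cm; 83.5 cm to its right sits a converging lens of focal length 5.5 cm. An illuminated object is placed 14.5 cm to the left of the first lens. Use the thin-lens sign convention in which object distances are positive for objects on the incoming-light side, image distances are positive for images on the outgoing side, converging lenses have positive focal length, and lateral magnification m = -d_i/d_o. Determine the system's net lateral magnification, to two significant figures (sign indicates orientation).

3.1

First lens: d_i1 = 1/(1/12 - 1/14.5) = 69.600 cm.
m_1 = -(69.600)/14.5 = -4.8000.
The intermediate image is 69.600 cm to the right of lens 1, so d_o2 = L - d_i1 = 83.5 - 69.600 = 13.900 cm.
Second lens: d_i2 = 1/(1/5.5 - 1/(13.900)) = 9.101 cm.
m_2 = -(9.101)/(13.900) = -0.6548.
The system's lateral magnification is m_1 m_2 = (-4.8000)(-0.6548) = 3.1429.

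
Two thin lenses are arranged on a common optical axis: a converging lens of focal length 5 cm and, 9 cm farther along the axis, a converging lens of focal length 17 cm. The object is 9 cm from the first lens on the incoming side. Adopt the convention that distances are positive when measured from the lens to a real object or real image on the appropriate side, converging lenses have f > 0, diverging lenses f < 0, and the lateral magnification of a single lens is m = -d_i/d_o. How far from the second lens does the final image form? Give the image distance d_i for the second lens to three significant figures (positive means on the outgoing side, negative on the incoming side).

1.99 cm

Applying the thin-lens equation to the first lens, 1/5 = 1/9 + 1/d_i1, which gives d_i1 = 11.250 cm.
This image would form 11.250 cm past lens 1, i.e. 2.250 cm beyond lens 2, so it is a virtual object for lens 2: d_o2 = 9 - 11.250 = -2.250 cm.
Applying the thin-lens equation again with f_2 = 17 cm and d_o2 = -2.250 cm gives d_i2 = 1.987 cm.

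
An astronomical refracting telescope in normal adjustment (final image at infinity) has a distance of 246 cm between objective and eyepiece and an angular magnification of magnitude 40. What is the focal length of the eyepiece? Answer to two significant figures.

6.0 cm

In normal adjustment the tube length equals f_obj + f_eye and |M| = f_obj/f_eye.
So f_obj = 40 f_eye and 40 f_eye + f_eye = 246 cm, giving f_eye = 246/41 = 6.000 cm and f_obj = 240.000 cm.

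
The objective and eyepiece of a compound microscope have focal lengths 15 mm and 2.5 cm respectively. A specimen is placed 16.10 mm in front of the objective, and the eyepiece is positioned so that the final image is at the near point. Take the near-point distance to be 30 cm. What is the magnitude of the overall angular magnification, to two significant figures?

Convert to cm: f_obj = 15 mm = 1.5 cm; d_o = 16.10 mm = 1.61 cm.
Objective: 1/d_i = 1/f_obj - 1/d_o = 1/1.5 - 1/1.61 = 0.04555 cm^-1, so d_i = 21.955 cm.
m_obj = -d_i/d_o = -21.955/1.61 = -13.636.
Eyepiece angular magnification (image at near point): M_eye = 1 + D/f_e = 1 + 30/2.5 = 13.000.
Overall M = m_obj x M_eye = (-13.636)(13.000) = -177.27.
|M| = 177.27.

180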